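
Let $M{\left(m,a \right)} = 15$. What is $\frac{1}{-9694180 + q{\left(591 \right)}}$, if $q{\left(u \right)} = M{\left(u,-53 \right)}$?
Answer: $- \frac{1}{9694165} \approx -1.0315 \cdot 10^{-7}$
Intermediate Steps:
$q{\left(u \right)} = 15$
$\frac{1}{-9694180 + q{\left(591 \right)}} = \frac{1}{-9694180 + 15} = \frac{1}{-9694165} = - \frac{1}{9694165}$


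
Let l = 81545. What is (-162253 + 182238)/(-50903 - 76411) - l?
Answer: -10381840115/127314 ≈ -81545.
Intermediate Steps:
(-162253 + 182238)/(-50903 - 76411) - l = (-162253 + 182238)/(-50903 - 76411) - 1*81545 = 19985/(-127314) - 81545 = 19985*(-1/127314) - 81545 = -19985/127314 - 81545 = -10381840115/127314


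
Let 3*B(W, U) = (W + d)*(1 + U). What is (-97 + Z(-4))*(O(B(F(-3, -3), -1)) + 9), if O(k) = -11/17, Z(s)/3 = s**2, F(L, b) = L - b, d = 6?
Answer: -6958/17 ≈ -409.29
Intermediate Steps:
Z(s) = 3*s**2
B(W, U) = (1 + U)*(6 + W)/3 (B(W, U) = ((W + 6)*(1 + U))/3 = ((6 + W)*(1 + U))/3 = ((1 + U)*(6 + W))/3 = (1 + U)*(6 + W)/3)
O(k) = -11/17 (O(k) = -11*1/17 = -11/17)
(-97 + Z(-4))*(O(B(F(-3, -3), -1)) + 9) = (-97 + 3*(-4)**2)*(-11/17 + 9) = (-97 + 3*16)*(142/17) = (-97 + 48)*(142/17) = -49*142/17 = -6958/17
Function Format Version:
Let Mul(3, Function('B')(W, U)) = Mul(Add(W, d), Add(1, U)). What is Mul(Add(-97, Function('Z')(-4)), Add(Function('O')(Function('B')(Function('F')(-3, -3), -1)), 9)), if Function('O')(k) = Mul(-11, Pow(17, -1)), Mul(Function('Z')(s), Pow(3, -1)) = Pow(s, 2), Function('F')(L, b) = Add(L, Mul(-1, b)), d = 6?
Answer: Rational(-6958, 17) ≈ -409.29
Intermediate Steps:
Function('Z')(s) = Mul(3, Pow(s, 2))
Function('B')(W, U) = Mul(Rational(1, 3), Add(1, U), Add(6, W)) (Function('B')(W, U) = Mul(Rational(1, 3), Mul(Add(W, 6), Add(1, U))) = Mul(Rational(1, 3), Mul(Add(6, W), Add(1, U))) = Mul(Rational(1, 3), Mul(Add(1, U), Add(6, W))) = Mul(Rational(1, 3), Add(1, U), Add(6, W)))
Function('O')(k) = Rational(-11, 17) (Function('O')(k) = Mul(-11, Rational(1, 17)) = Rational(-11, 17))
Mul(Add(-97, Function('Z')(-4)), Add(Function('O')(Function('B')(Function('F')(-3, -3), -1)), 9)) = Mul(Add(-97, Mul(3, Pow(-4, 2))), Add(Rational(-11, 17), 9)) = Mul(Add(-97, Mul(3, 16)), Rational(142, 17)) = Mul(Add(-97, 48), Rational(142, 17)) = Mul(-49, Rational(142, 17)) = Rational(-6958, 17)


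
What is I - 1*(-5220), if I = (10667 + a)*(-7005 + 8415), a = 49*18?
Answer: 16289310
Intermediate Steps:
a = 882
I = 16284090 (I = (10667 + 882)*(-7005 + 8415) = 11549*1410 = 16284090)
I - 1*(-5220) = 16284090 - 1*(-5220) = 16284090 + 5220 = 16289310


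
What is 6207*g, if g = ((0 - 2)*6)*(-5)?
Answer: 372420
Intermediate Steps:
g = 60 (g = -2*6*(-5) = -12*(-5) = 60)
6207*g = 6207*60 = 372420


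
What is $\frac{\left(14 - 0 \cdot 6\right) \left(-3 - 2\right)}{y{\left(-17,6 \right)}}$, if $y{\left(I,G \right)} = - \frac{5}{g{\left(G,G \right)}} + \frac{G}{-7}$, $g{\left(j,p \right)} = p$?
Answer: $\frac{2940}{71} \approx 41.408$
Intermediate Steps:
$y{\left(I,G \right)} = - \frac{5}{G} - \frac{G}{7}$ ($y{\left(I,G \right)} = - \frac{5}{G} + \frac{G}{-7} = - \frac{5}{G} + G \left(- \frac{1}{7}\right) = - \frac{5}{G} - \frac{G}{7}$)
$\frac{\left(14 - 0 \cdot 6\right) \left(-3 - 2\right)}{y{\left(-17,6 \right)}} = \frac{\left(14 - 0 \cdot 6\right) \left(-3 - 2\right)}{- \frac{5}{6} - \frac{6}{7}} = \frac{\left(14 - 0\right) \left(-5\right)}{\left(-5\right) \frac{1}{6} - \frac{6}{7}} = \frac{\left(14 + 0\right) \left(-5\right)}{- \frac{5}{6} - \frac{6}{7}} = \frac{14 \left(-5\right)}{- \frac{71}{42}} = \left(- \frac{42}{71}\right) \left(-70\right) = \frac{2940}{71}$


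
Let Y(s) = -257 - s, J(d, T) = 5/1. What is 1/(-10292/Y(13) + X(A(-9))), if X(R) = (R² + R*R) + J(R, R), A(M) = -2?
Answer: 135/6901 ≈ 0.019562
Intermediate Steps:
J(d, T) = 5 (J(d, T) = 5*1 = 5)
X(R) = 5 + 2*R² (X(R) = (R² + R*R) + 5 = (R² + R²) + 5 = 2*R² + 5 = 5 + 2*R²)
1/(-10292/Y(13) + X(A(-9))) = 1/(-10292/(-257 - 1*13) + (5 + 2*(-2)²)) = 1/(-10292/(-257 - 13) + (5 + 2*4)) = 1/(-10292/(-270) + (5 + 8)) = 1/(-10292*(-1/270) + 13) = 1/(5146/135 + 13) = 1/(6901/135) = 135/6901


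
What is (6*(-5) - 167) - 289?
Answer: -486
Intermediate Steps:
(6*(-5) - 167) - 289 = (-30 - 167) - 289 = -197 - 289 = -486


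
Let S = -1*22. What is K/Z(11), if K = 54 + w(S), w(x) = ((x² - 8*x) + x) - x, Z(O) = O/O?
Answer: 714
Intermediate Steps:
S = -22
Z(O) = 1
w(x) = x² - 8*x (w(x) = (x² - 7*x) - x = x² - 8*x)
K = 714 (K = 54 - 22*(-8 - 22) = 54 - 22*(-30) = 54 + 660 = 714)
K/Z(11) = 714/1 = 714*1 = 714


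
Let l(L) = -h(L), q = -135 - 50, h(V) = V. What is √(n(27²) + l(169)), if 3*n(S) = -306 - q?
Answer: 2*I*√471/3 ≈ 14.468*I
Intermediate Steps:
q = -185
l(L) = -L
n(S) = -121/3 (n(S) = (-306 - 1*(-185))/3 = (-306 + 185)/3 = (⅓)*(-121) = -121/3)
√(n(27²) + l(169)) = √(-121/3 - 1*169) = √(-121/3 - 169) = √(-628/3) = 2*I*√471/3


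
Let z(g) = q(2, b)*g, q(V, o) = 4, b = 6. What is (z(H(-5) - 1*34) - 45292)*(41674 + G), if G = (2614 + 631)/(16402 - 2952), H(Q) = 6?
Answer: -2544978401718/1345 ≈ -1.8922e+9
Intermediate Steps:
G = 649/2690 (G = 3245/13450 = 3245*(1/13450) = 649/2690 ≈ 0.24126)
z(g) = 4*g
(z(H(-5) - 1*34) - 45292)*(41674 + G) = (4*(6 - 1*34) - 45292)*(41674 + 649/2690) = (4*(6 - 34) - 45292)*(112103709/2690) = (4*(-28) - 45292)*(112103709/2690) = (-112 - 45292)*(112103709/2690) = -45404*112103709/2690 = -2544978401718/1345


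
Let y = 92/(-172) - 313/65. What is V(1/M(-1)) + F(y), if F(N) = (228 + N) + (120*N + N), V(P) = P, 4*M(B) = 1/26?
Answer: -896448/2795 ≈ -320.73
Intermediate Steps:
M(B) = 1/104 (M(B) = (¼)/26 = (¼)*(1/26) = 1/104)
y = -14954/2795 (y = 92*(-1/172) - 313*1/65 = -23/43 - 313/65 = -14954/2795 ≈ -5.3503)
F(N) = 228 + 122*N (F(N) = (228 + N) + 121*N = 228 + 122*N)
V(1/M(-1)) + F(y) = 1/(1/104) + (228 + 122*(-14954/2795)) = 104 + (228 - 1824388/2795) = 104 - 1187128/2795 = -896448/2795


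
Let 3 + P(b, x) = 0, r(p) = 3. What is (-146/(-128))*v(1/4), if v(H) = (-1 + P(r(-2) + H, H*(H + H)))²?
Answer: 73/4 ≈ 18.250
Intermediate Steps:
P(b, x) = -3 (P(b, x) = -3 + 0 = -3)
v(H) = 16 (v(H) = (-1 - 3)² = (-4)² = 16)
(-146/(-128))*v(1/4) = -146/(-128)*16 = -146*(-1/128)*16 = (73/64)*16 = 73/4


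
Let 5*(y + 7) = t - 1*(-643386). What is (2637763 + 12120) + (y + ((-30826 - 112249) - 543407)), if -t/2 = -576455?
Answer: 11613266/5 ≈ 2.3227e+6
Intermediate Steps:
t = 1152910 (t = -2*(-576455) = 1152910)
y = 1796261/5 (y = -7 + (1152910 - 1*(-643386))/5 = -7 + (1152910 + 643386)/5 = -7 + (1/5)*1796296 = -7 + 1796296/5 = 1796261/5 ≈ 3.5925e+5)
(2637763 + 12120) + (y + ((-30826 - 112249) - 543407)) = (2637763 + 12120) + (1796261/5 + ((-30826 - 112249) - 543407)) = 2649883 + (1796261/5 + (-143075 - 543407)) = 2649883 + (1796261/5 - 686482) = 2649883 - 1636149/5 = 11613266/5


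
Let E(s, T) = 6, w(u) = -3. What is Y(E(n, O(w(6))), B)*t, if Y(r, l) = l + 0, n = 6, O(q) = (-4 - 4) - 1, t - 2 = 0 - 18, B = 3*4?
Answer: -192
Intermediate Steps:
B = 12
t = -16 (t = 2 + (0 - 18) = 2 - 18 = -16)
O(q) = -9 (O(q) = -8 - 1 = -9)
Y(r, l) = l
Y(E(n, O(w(6))), B)*t = 12*(-16) = -192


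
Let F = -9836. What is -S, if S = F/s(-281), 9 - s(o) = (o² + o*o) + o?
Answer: -2459/39408 ≈ -0.062398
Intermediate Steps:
s(o) = 9 - o - 2*o² (s(o) = 9 - ((o² + o*o) + o) = 9 - ((o² + o²) + o) = 9 - (2*o² + o) = 9 - (o + 2*o²) = 9 + (-o - 2*o²) = 9 - o - 2*o²)
S = 2459/39408 (S = -9836/(9 - 1*(-281) - 2*(-281)²) = -9836/(9 + 281 - 2*78961) = -9836/(9 + 281 - 157922) = -9836/(-157632) = -9836*(-1/157632) = 2459/39408 ≈ 0.062398)
-S = -1*2459/39408 = -2459/39408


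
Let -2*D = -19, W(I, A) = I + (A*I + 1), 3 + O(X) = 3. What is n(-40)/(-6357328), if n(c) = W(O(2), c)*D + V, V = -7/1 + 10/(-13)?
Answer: -45/165290528 ≈ -2.7225e-7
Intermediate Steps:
O(X) = 0 (O(X) = -3 + 3 = 0)
W(I, A) = 1 + I + A*I (W(I, A) = I + (1 + A*I) = 1 + I + A*I)
V = -101/13 (V = -7*1 + 10*(-1/13) = -7 - 10/13 = -101/13 ≈ -7.7692)
D = 19/2 (D = -1/2*(-19) = 19/2 ≈ 9.5000)
n(c) = 45/26 (n(c) = (1 + 0 + c*0)*(19/2) - 101/13 = (1 + 0 + 0)*(19/2) - 101/13 = 1*(19/2) - 101/13 = 19/2 - 101/13 = 45/26)
n(-40)/(-6357328) = (45/26)/(-6357328) = (45/26)*(-1/6357328) = -45/165290528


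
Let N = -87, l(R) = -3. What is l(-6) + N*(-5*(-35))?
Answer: -15228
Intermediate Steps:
l(-6) + N*(-5*(-35)) = -3 - (-435)*(-35) = -3 - 87*175 = -3 - 15225 = -15228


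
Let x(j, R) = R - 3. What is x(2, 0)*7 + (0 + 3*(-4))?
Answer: -33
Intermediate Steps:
x(j, R) = -3 + R
x(2, 0)*7 + (0 + 3*(-4)) = (-3 + 0)*7 + (0 + 3*(-4)) = -3*7 + (0 - 12) = -21 - 12 = -33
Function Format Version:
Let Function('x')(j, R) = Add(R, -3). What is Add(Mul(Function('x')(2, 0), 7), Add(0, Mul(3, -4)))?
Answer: -33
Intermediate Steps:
Function('x')(j, R) = Add(-3, R)
Add(Mul(Function('x')(2, 0), 7), Add(0, Mul(3, -4))) = Add(Mul(Add(-3, 0), 7), Add(0, Mul(3, -4))) = Add(Mul(-3, 7), Add(0, -12)) = Add(-21, -12) = -33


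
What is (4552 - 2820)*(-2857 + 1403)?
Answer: -2518328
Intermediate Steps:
(4552 - 2820)*(-2857 + 1403) = 1732*(-1454) = -2518328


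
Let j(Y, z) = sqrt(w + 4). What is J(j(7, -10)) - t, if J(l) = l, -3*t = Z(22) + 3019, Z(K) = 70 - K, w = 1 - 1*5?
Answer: 3067/3 ≈ 1022.3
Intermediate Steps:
w = -4 (w = 1 - 5 = -4)
j(Y, z) = 0 (j(Y, z) = sqrt(-4 + 4) = sqrt(0) = 0)
t = -3067/3 (t = -((70 - 1*22) + 3019)/3 = -((70 - 22) + 3019)/3 = -(48 + 3019)/3 = -1/3*3067 = -3067/3 ≈ -1022.3)
J(j(7, -10)) - t = 0 - 1*(-3067/3) = 0 + 3067/3 = 3067/3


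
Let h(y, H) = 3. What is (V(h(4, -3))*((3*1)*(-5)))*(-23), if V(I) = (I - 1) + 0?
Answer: 690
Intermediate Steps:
V(I) = -1 + I (V(I) = (-1 + I) + 0 = -1 + I)
(V(h(4, -3))*((3*1)*(-5)))*(-23) = ((-1 + 3)*((3*1)*(-5)))*(-23) = (2*(3*(-5)))*(-23) = (2*(-15))*(-23) = -30*(-23) = 690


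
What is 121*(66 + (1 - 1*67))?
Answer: 0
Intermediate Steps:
121*(66 + (1 - 1*67)) = 121*(66 + (1 - 67)) = 121*(66 - 66) = 121*0 = 0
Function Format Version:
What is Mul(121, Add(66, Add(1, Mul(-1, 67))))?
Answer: 0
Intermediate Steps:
Mul(121, Add(66, Add(1, Mul(-1, 67)))) = Mul(121, Add(66, Add(1, -67))) = Mul(121, Add(66, -66)) = Mul(121, 0) = 0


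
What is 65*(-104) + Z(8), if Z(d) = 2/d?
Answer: -27039/4 ≈ -6759.8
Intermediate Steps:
65*(-104) + Z(8) = 65*(-104) + 2/8 = -6760 + 2*(⅛) = -6760 + ¼ = -27039/4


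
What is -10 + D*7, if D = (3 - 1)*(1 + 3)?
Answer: 46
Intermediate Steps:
D = 8 (D = 2*4 = 8)
-10 + D*7 = -10 + 8*7 = -10 + 56 = 46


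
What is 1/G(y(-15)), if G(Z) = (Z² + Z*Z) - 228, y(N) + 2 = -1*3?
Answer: -1/178 ≈ -0.0056180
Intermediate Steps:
y(N) = -5 (y(N) = -2 - 1*3 = -2 - 3 = -5)
G(Z) = -228 + 2*Z² (G(Z) = (Z² + Z²) - 228 = 2*Z² - 228 = -228 + 2*Z²)
1/G(y(-15)) = 1/(-228 + 2*(-5)²) = 1/(-228 + 2*25) = 1/(-228 + 50) = 1/(-178) = -1/178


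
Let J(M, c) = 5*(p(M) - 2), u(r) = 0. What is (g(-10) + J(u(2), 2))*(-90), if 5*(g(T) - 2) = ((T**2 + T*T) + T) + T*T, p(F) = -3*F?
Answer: -4500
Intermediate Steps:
J(M, c) = -10 - 15*M (J(M, c) = 5*(-3*M - 2) = 5*(-2 - 3*M) = -10 - 15*M)
g(T) = 2 + T/5 + 3*T**2/5 (g(T) = 2 + (((T**2 + T*T) + T) + T*T)/5 = 2 + (((T**2 + T**2) + T) + T**2)/5 = 2 + ((2*T**2 + T) + T**2)/5 = 2 + ((T + 2*T**2) + T**2)/5 = 2 + (T + 3*T**2)/5 = 2 + (T/5 + 3*T**2/5) = 2 + T/5 + 3*T**2/5)
(g(-10) + J(u(2), 2))*(-90) = ((2 + (1/5)*(-10) + (3/5)*(-10)**2) + (-10 - 15*0))*(-90) = ((2 - 2 + (3/5)*100) + (-10 + 0))*(-90) = ((2 - 2 + 60) - 10)*(-90) = (60 - 10)*(-90) = 50*(-90) = -4500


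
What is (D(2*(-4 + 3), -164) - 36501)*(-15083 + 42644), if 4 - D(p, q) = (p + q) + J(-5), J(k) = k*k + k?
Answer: -1001869911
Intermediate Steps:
J(k) = k + k**2 (J(k) = k**2 + k = k + k**2)
D(p, q) = -16 - p - q (D(p, q) = 4 - ((p + q) - 5*(1 - 5)) = 4 - ((p + q) - 5*(-4)) = 4 - ((p + q) + 20) = 4 - (20 + p + q) = 4 + (-20 - p - q) = -16 - p - q)
(D(2*(-4 + 3), -164) - 36501)*(-15083 + 42644) = ((-16 - 2*(-4 + 3) - 1*(-164)) - 36501)*(-15083 + 42644) = ((-16 - 2*(-1) + 164) - 36501)*27561 = ((-16 - 1*(-2) + 164) - 36501)*27561 = ((-16 + 2 + 164) - 36501)*27561 = (150 - 36501)*27561 = -36351*27561 = -1001869911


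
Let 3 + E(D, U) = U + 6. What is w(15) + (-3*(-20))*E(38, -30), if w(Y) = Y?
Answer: -1605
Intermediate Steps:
E(D, U) = 3 + U (E(D, U) = -3 + (U + 6) = -3 + (6 + U) = 3 + U)
w(15) + (-3*(-20))*E(38, -30) = 15 + (-3*(-20))*(3 - 30) = 15 + 60*(-27) = 15 - 1620 = -1605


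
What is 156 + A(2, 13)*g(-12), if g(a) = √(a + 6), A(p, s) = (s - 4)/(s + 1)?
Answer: 156 + 9*I*√6/14 ≈ 156.0 + 1.5747*I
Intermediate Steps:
A(p, s) = (-4 + s)/(1 + s)
g(a) = √(6 + a)
156 + A(2, 13)*g(-12) = 156 + ((-4 + 13)/(1 + 13))*√(6 - 12) = 156 + (9/14)*√(-6) = 156 + ((1/14)*9)*(I*√6) = 156 + 9*(I*√6)/14 = 156 + 9*I*√6/14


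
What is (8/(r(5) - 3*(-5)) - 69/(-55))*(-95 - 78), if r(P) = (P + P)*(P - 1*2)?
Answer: -122657/495 ≈ -247.79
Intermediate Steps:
r(P) = 2*P*(-2 + P) (r(P) = (2*P)*(P - 2) = (2*P)*(-2 + P) = 2*P*(-2 + P))
(8/(r(5) - 3*(-5)) - 69/(-55))*(-95 - 78) = (8/(2*5*(-2 + 5) - 3*(-5)) - 69/(-55))*(-95 - 78) = (8/(2*5*3 + 15) - 69*(-1/55))*(-173) = (8/(30 + 15) + 69/55)*(-173) = (8/45 + 69/55)*(-173) = (709/495)*(-173) = -122657/495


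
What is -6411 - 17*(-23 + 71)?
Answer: -7227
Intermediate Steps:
-6411 - 17*(-23 + 71) = -6411 - 17*48 = -6411 - 1*816 = -6411 - 816 = -7227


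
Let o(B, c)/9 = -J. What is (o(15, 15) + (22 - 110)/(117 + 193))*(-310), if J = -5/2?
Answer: -6887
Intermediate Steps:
J = -5/2 (J = -5*½ = -5/2 ≈ -2.5000)
o(B, c) = 45/2 (o(B, c) = 9*(-1*(-5/2)) = 9*(5/2) = 45/2)
(o(15, 15) + (22 - 110)/(117 + 193))*(-310) = (45/2 + (22 - 110)/(117 + 193))*(-310) = (45/2 - 88/310)*(-310) = (45/2 - 88*1/310)*(-310) = (45/2 - 44/155)*(-310) = (6887/310)*(-310) = -6887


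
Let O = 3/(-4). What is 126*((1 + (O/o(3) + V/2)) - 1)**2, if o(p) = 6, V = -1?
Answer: 1575/32 ≈ 49.219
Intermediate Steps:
O = -3/4 (O = 3*(-1/4) = -3/4 ≈ -0.75000)
126*((1 + (O/o(3) + V/2)) - 1)**2 = 126*((1 + (-3/4/6 - 1/2)) - 1)**2 = 126*((1 + (-3/4*1/6 - 1*1/2)) - 1)**2 = 126*((1 + (-1/8 - 1/2)) - 1)**2 = 126*((1 - 5/8) - 1)**2 = 126*(3/8 - 1)**2 = 126*(-5/8)**2 = 126*(25/64) = 1575/32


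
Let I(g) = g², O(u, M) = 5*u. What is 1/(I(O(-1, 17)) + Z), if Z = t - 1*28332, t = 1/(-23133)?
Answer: -23133/654825832 ≈ -3.5327e-5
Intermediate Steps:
t = -1/23133 ≈ -4.3228e-5
Z = -655404157/23133 (Z = -1/23133 - 1*28332 = -1/23133 - 28332 = -655404157/23133 ≈ -28332.)
1/(I(O(-1, 17)) + Z) = 1/((5*(-1))² - 655404157/23133) = 1/((-5)² - 655404157/23133) = 1/(25 - 655404157/23133) = 1/(-654825832/23133) = -23133/654825832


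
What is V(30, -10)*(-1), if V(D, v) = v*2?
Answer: 20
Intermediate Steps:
V(D, v) = 2*v
V(30, -10)*(-1) = (2*(-10))*(-1) = -20*(-1) = 20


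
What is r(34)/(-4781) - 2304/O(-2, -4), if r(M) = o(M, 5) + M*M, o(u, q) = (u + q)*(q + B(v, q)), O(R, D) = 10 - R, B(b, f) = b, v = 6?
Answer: -919537/4781 ≈ -192.33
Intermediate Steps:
o(u, q) = (6 + q)*(q + u) (o(u, q) = (u + q)*(q + 6) = (q + u)*(6 + q) = (6 + q)*(q + u))
r(M) = 55 + M² + 11*M (r(M) = (5² + 6*5 + 6*M + 5*M) + M*M = (25 + 30 + 6*M + 5*M) + M² = (55 + 11*M) + M² = 55 + M² + 11*M)
r(34)/(-4781) - 2304/O(-2, -4) = (55 + 34² + 11*34)/(-4781) - 2304/(10 - 1*(-2)) = (55 + 1156 + 374)*(-1/4781) - 2304/(10 + 2) = 1585*(-1/4781) - 2304/12 = -1585/4781 - 2304*1/12 = -1585/4781 - 192 = -919537/4781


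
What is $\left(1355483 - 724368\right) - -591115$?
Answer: $1222230$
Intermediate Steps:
$\left(1355483 - 724368\right) - -591115 = \left(1355483 - 724368\right) + 591115 = 631115 + 591115 = 1222230$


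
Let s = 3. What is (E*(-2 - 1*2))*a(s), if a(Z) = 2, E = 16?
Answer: -128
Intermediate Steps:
(E*(-2 - 1*2))*a(s) = (16*(-2 - 1*2))*2 = (16*(-2 - 2))*2 = (16*(-4))*2 = -64*2 = -128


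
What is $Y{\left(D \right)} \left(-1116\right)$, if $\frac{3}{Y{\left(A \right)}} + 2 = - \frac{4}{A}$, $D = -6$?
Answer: $2511$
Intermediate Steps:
$Y{\left(A \right)} = \frac{3}{-2 - \frac{4}{A}}$
$Y{\left(D \right)} \left(-1116\right) = \left(-3\right) \left(-6\right) \frac{1}{4 + 2 \left(-6\right)} \left(-1116\right) = \left(-3\right) \left(-6\right) \frac{1}{4 - 12} \left(-1116\right) = \left(-3\right) \left(-6\right) \frac{1}{-8} \left(-1116\right) = \left(-3\right) \left(-6\right) \left(- \frac{1}{8}\right) \left(-1116\right) = \left(- \frac{9}{4}\right) \left(-1116\right) = 2511$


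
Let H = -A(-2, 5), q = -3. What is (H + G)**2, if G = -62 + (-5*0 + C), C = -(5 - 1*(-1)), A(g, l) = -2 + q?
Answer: 3969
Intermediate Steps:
A(g, l) = -5 (A(g, l) = -2 - 3 = -5)
C = -6 (C = -(5 + 1) = -1*6 = -6)
G = -68 (G = -62 + (-5*0 - 6) = -62 + (0 - 6) = -62 - 6 = -68)
H = 5 (H = -1*(-5) = 5)
(H + G)**2 = (5 - 68)**2 = (-63)**2 = 3969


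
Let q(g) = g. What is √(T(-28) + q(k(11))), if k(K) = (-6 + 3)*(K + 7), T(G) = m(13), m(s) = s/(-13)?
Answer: I*√55 ≈ 7.4162*I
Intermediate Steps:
m(s) = -s/13 (m(s) = s*(-1/13) = -s/13)
T(G) = -1 (T(G) = -1/13*13 = -1)
k(K) = -21 - 3*K (k(K) = -3*(7 + K) = -21 - 3*K)
√(T(-28) + q(k(11))) = √(-1 + (-21 - 3*11)) = √(-1 + (-21 - 33)) = √(-1 - 54) = √(-55) = I*√55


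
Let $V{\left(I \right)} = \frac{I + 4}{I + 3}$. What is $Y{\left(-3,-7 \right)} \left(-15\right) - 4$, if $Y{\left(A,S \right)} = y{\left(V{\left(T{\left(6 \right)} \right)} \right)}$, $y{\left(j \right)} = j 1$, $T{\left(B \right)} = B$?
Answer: $- \frac{62}{3} \approx -20.667$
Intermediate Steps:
$V{\left(I \right)} = \frac{4 + I}{3 + I}$
$y{\left(j \right)} = j$
$Y{\left(A,S \right)} = \frac{10}{9}$ ($Y{\left(A,S \right)} = \frac{4 + 6}{3 + 6} = \frac{1}{9} \cdot 10 = \frac{10}{9}$)
$Y{\left(-3,-7 \right)} \left(-15\right) - 4 = \frac{10}{9} \left(-15\right) - 4 = - \frac{50}{3} - 4 = - \frac{62}{3}$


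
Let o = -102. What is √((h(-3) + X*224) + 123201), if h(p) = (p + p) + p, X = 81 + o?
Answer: 2*√29622 ≈ 344.22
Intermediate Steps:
X = -21 (X = 81 - 102 = -21)
h(p) = 3*p (h(p) = 2*p + p = 3*p)
√((h(-3) + X*224) + 123201) = √((3*(-3) - 21*224) + 123201) = √((-9 - 4704) + 123201) = √(-4713 + 123201) = √118488 = 2*√29622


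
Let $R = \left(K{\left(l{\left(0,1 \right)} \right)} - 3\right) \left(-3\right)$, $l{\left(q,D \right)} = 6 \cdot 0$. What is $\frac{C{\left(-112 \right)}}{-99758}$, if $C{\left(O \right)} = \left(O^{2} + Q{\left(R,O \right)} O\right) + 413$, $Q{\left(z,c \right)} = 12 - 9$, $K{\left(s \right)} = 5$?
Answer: $- \frac{12621}{99758} \approx -0.12652$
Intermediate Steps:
$l{\left(q,D \right)} = 0$
$R = -6$ ($R = \left(5 - 3\right) \left(-3\right) = 2 \left(-3\right) = -6$)
$Q{\left(z,c \right)} = 3$
$C{\left(O \right)} = 413 + O^{2} + 3 O$ ($C{\left(O \right)} = \left(O^{2} + 3 O\right) + 413 = 413 + O^{2} + 3 O$)
$\frac{C{\left(-112 \right)}}{-99758} = \frac{413 + \left(-112\right)^{2} + 3 \left(-112\right)}{-99758} = \left(413 + 12544 - 336\right) \left(- \frac{1}{99758}\right) = 12621 \left(- \frac{1}{99758}\right) = - \frac{12621}{99758}$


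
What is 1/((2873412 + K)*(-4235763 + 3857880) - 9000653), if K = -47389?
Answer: -1/1067915049962 ≈ -9.3640e-13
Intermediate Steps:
1/((2873412 + K)*(-4235763 + 3857880) - 9000653) = 1/((2873412 - 47389)*(-4235763 + 3857880) - 9000653) = 1/(2826023*(-377883) - 9000653) = 1/(-1067906049309 - 9000653) = 1/(-1067915049962) = -1/1067915049962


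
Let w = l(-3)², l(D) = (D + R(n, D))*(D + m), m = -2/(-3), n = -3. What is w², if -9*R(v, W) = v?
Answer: 9834496/6561 ≈ 1498.9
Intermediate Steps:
m = ⅔ (m = -2*(-⅓) = ⅔ ≈ 0.66667)
R(v, W) = -v/9
l(D) = (⅓ + D)*(⅔ + D) (l(D) = (D - ⅑*(-3))*(D + ⅔) = (D + ⅓)*(⅔ + D) = (⅓ + D)*(⅔ + D))
w = 3136/81 (w = (2/9 - 3 + (-3)²)² = (2/9 - 3 + 9)² = (56/9)² = 3136/81 ≈ 38.716)
w² = (3136/81)² = 9834496/6561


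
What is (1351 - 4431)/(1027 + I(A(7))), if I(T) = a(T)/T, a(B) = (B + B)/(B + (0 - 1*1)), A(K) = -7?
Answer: -12320/4107 ≈ -2.9998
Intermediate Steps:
a(B) = 2*B/(-1 + B) (a(B) = (2*B)/(B + (0 - 1)) = (2*B)/(B - 1) = (2*B)/(-1 + B) = 2*B/(-1 + B))
I(T) = 2/(-1 + T) (I(T) = (2*T/(-1 + T))/T = 2/(-1 + T))
(1351 - 4431)/(1027 + I(A(7))) = (1351 - 4431)/(1027 + 2/(-1 - 7)) = -3080/(1027 + 2/(-8)) = -3080/(1027 + 2*(-1/8)) = -3080/(1027 - 1/4) = -3080/4107/4 = -3080*4/4107 = -12320/4107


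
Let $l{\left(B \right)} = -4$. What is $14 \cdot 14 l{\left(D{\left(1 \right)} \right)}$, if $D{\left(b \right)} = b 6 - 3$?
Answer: $-784$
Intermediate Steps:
$D{\left(b \right)} = -3 + 6 b$ ($D{\left(b \right)} = 6 b - 3 = -3 + 6 b$)
$14 \cdot 14 l{\left(D{\left(1 \right)} \right)} = 14 \cdot 14 \left(-4\right) = 196 \left(-4\right) = -784$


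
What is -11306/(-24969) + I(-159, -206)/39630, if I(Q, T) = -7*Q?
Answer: 158615759/329840490 ≈ 0.48089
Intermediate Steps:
-11306/(-24969) + I(-159, -206)/39630 = -11306/(-24969) - 7*(-159)/39630 = -11306*(-1/24969) + 1113*(1/39630) = 11306/24969 + 371/13210 = 158615759/329840490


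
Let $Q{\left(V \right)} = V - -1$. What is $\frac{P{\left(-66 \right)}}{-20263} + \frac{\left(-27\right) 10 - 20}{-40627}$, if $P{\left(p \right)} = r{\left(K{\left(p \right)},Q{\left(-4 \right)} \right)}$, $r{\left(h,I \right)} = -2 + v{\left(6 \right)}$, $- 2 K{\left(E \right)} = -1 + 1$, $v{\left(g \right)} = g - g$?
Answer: $\frac{5957524}{823224901} \approx 0.0072368$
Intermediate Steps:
$v{\left(g \right)} = 0$
$Q{\left(V \right)} = 1 + V$ ($Q{\left(V \right)} = V + 1 = 1 + V$)
$K{\left(E \right)} = 0$ ($K{\left(E \right)} = - \frac{-1 + 1}{2} = \left(- \frac{1}{2}\right) 0 = 0$)
$r{\left(h,I \right)} = -2$ ($r{\left(h,I \right)} = -2 + 0 = -2$)
$P{\left(p \right)} = -2$
$\frac{P{\left(-66 \right)}}{-20263} + \frac{\left(-27\right) 10 - 20}{-40627} = - \frac{2}{-20263} + \frac{\left(-27\right) 10 - 20}{-40627} = \left(-2\right) \left(- \frac{1}{20263}\right) + \left(-270 - 20\right) \left(- \frac{1}{40627}\right) = \frac{2}{20263} - - \frac{290}{40627} = \frac{2}{20263} + \frac{290}{40627} = \frac{5957524}{823224901}$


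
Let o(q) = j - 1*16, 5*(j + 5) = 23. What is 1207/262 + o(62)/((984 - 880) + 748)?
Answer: 640042/139515 ≈ 4.5876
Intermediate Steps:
j = -⅖ (j = -5 + (⅕)*23 = -5 + 23/5 = -⅖ ≈ -0.40000)
o(q) = -82/5 (o(q) = -⅖ - 1*16 = -⅖ - 16 = -82/5)
1207/262 + o(62)/((984 - 880) + 748) = 1207/262 - 82/(5*((984 - 880) + 748)) = 1207*(1/262) - 82/(5*(104 + 748)) = 1207/262 - 82/5/852 = 1207/262 - 82/5*1/852 = 1207/262 - 41/2130 = 640042/139515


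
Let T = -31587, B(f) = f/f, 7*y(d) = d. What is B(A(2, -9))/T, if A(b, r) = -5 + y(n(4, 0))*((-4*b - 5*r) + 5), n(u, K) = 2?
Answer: -1/31587 ≈ -3.1659e-5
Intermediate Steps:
y(d) = d/7
A(b, r) = -25/7 - 10*r/7 - 8*b/7 (A(b, r) = -5 + ((⅐)*2)*((-4*b - 5*r) + 5) = -5 + 2*((-5*r - 4*b) + 5)/7 = -5 + 2*(5 - 5*r - 4*b)/7 = -5 + (10/7 - 10*r/7 - 8*b/7) = -25/7 - 10*r/7 - 8*b/7)
B(f) = 1
B(A(2, -9))/T = 1/(-31587) = 1*(-1/31587) = -1/31587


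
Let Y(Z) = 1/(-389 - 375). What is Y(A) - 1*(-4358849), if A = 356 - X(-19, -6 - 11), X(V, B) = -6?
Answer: 3330160635/764 ≈ 4.3588e+6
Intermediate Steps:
A = 362 (A = 356 - 1*(-6) = 356 + 6 = 362)
Y(Z) = -1/764 (Y(Z) = 1/(-764) = -1/764)
Y(A) - 1*(-4358849) = -1/764 - 1*(-4358849) = -1/764 + 4358849 = 3330160635/764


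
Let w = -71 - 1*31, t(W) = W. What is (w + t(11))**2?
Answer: 8281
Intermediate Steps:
w = -102 (w = -71 - 31 = -102)
(w + t(11))**2 = (-102 + 11)**2 = (-91)**2 = 8281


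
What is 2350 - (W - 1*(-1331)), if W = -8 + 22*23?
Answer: 521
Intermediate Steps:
W = 498 (W = -8 + 506 = 498)
2350 - (W - 1*(-1331)) = 2350 - (498 - 1*(-1331)) = 2350 - (498 + 1331) = 2350 - 1*1829 = 2350 - 1829 = 521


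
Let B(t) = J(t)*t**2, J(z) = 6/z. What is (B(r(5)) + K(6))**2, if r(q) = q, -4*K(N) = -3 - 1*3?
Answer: 3969/4 ≈ 992.25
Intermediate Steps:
K(N) = 3/2 (K(N) = -(-3 - 1*3)/4 = -(-3 - 3)/4 = -1/4*(-6) = 3/2)
B(t) = 6*t (B(t) = (6/t)*t**2 = 6*t)
(B(r(5)) + K(6))**2 = (6*5 + 3/2)**2 = (30 + 3/2)**2 = (63/2)**2 = 3969/4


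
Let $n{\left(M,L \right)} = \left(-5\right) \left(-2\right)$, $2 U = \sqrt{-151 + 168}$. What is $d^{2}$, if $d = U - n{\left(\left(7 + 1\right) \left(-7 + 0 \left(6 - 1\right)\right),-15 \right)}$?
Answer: $\frac{\left(20 - \sqrt{17}\right)^{2}}{4} \approx 63.019$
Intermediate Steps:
$U = \frac{\sqrt{17}}{2}$ ($U = \frac{\sqrt{-151 + 168}}{2} = \frac{\sqrt{17}}{2} \approx 2.0616$)
$n{\left(M,L \right)} = 10$
$d = -10 + \frac{\sqrt{17}}{2}$ ($d = \frac{\sqrt{17}}{2} - 10 = -10 + \frac{\sqrt{17}}{2} \approx -7.9384$)
$d^{2} = \left(-10 + \frac{\sqrt{17}}{2}\right)^{2}$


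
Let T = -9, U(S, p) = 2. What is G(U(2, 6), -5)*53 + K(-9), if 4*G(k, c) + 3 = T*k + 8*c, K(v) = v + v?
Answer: -3305/4 ≈ -826.25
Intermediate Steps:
K(v) = 2*v
G(k, c) = -¾ + 2*c - 9*k/4 (G(k, c) = -¾ + (-9*k + 8*c)/4 = -¾ + (2*c - 9*k/4) = -¾ + 2*c - 9*k/4)
G(U(2, 6), -5)*53 + K(-9) = (-¾ + 2*(-5) - 9/4*2)*53 + 2*(-9) = (-¾ - 10 - 9/2)*53 - 18 = -61/4*53 - 18 = -3233/4 - 18 = -3305/4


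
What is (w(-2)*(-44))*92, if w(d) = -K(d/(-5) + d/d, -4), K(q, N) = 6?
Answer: 24288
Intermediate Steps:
w(d) = -6 (w(d) = -1*6 = -6)
(w(-2)*(-44))*92 = -6*(-44)*92 = 264*92 = 24288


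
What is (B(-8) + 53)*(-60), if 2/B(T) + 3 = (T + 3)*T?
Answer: -117780/37 ≈ -3183.2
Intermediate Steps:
B(T) = 2/(-3 + T*(3 + T)) (B(T) = 2/(-3 + (T + 3)*T) = 2/(-3 + (3 + T)*T) = 2/(-3 + T*(3 + T)))
(B(-8) + 53)*(-60) = (2/(-3 + (-8)² + 3*(-8)) + 53)*(-60) = (2/(-3 + 64 - 24) + 53)*(-60) = (2/37 + 53)*(-60) = (1963/37)*(-60) = -117780/37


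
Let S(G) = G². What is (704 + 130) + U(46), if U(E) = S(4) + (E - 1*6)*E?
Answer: 2690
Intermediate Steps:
U(E) = 16 + E*(-6 + E) (U(E) = 4² + (E - 1*6)*E = 16 + (E - 6)*E = 16 + (-6 + E)*E = 16 + E*(-6 + E))
(704 + 130) + U(46) = (704 + 130) + (16 + 46² - 6*46) = 834 + (16 + 2116 - 276) = 834 + 1856 = 2690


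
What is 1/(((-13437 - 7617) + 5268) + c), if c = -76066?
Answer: -1/91852 ≈ -1.0887e-5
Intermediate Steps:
1/(((-13437 - 7617) + 5268) + c) = 1/(((-13437 - 7617) + 5268) - 76066) = 1/((-21054 + 5268) - 76066) = 1/(-15786 - 76066) = 1/(-91852) = -1/91852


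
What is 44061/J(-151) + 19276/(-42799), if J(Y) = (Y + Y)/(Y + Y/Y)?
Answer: 141429594749/6462649 ≈ 21884.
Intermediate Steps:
J(Y) = 2*Y/(1 + Y) (J(Y) = (2*Y)/(Y + 1) = (2*Y)/(1 + Y) = 2*Y/(1 + Y))
44061/J(-151) + 19276/(-42799) = 44061/((2*(-151)/(1 - 151))) + 19276/(-42799) = 44061/((2*(-151)/(-150))) + 19276*(-1/42799) = 44061/((2*(-151)*(-1/150))) - 19276/42799 = 44061/(151/75) - 19276/42799 = 44061*(75/151) - 19276/42799 = 3304575/151 - 19276/42799 = 141429594749/6462649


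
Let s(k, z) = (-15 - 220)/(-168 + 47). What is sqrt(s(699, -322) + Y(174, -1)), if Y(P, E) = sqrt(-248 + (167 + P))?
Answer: sqrt(235 + 121*sqrt(93))/11 ≈ 3.4038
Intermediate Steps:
Y(P, E) = sqrt(-81 + P)
s(k, z) = 235/121 (s(k, z) = -235/(-121) = -235*(-1/121) = 235/121)
sqrt(s(699, -322) + Y(174, -1)) = sqrt(235/121 + sqrt(-81 + 174)) = sqrt(235/121 + sqrt(93))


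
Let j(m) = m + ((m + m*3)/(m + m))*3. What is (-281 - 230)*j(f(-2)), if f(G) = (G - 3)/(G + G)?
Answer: -14819/4 ≈ -3704.8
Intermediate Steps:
f(G) = (-3 + G)/(2*G) (f(G) = (-3 + G)/((2*G)) = (-3 + G)*(1/(2*G)) = (-3 + G)/(2*G))
j(m) = 6 + m (j(m) = m + ((m + 3*m)/((2*m)))*3 = m + ((4*m)*(1/(2*m)))*3 = m + 2*3 = m + 6 = 6 + m)
(-281 - 230)*j(f(-2)) = (-281 - 230)*(6 + (1/2)*(-3 - 2)/(-2)) = -511*(6 + (1/2)*(-1/2)*(-5)) = -511*(6 + 5/4) = -511*29/4 = -14819/4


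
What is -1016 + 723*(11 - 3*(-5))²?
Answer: 487732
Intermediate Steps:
-1016 + 723*(11 - 3*(-5))² = -1016 + 723*(11 + 15)² = -1016 + 723*26² = -1016 + 723*676 = -1016 + 488748 = 487732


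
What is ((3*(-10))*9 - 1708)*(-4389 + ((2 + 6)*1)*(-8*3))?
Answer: 9061218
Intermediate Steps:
((3*(-10))*9 - 1708)*(-4389 + ((2 + 6)*1)*(-8*3)) = (-30*9 - 1708)*(-4389 + (8*1)*(-24)) = (-270 - 1708)*(-4389 + 8*(-24)) = -1978*(-4389 - 192) = -1978*(-4581) = 9061218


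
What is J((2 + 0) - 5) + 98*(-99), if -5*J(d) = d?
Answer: -48507/5 ≈ -9701.4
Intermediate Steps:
J(d) = -d/5
J((2 + 0) - 5) + 98*(-99) = -((2 + 0) - 5)/5 + 98*(-99) = -(2 - 5)/5 - 9702 = -⅕*(-3) - 9702 = ⅗ - 9702 = -48507/5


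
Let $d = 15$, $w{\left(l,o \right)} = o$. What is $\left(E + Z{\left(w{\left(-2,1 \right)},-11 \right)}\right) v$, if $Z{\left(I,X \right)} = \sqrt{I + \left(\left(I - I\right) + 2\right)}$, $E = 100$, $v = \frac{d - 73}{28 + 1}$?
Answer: $-200 - 2 \sqrt{3} \approx -203.46$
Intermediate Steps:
$v = -2$ ($v = \frac{15 - 73}{28 + 1} = - \frac{58}{29} = \left(-58\right) \frac{1}{29} = -2$)
$Z{\left(I,X \right)} = \sqrt{2 + I}$ ($Z{\left(I,X \right)} = \sqrt{I + \left(0 + 2\right)} = \sqrt{I + 2} = \sqrt{2 + I}$)
$\left(E + Z{\left(w{\left(-2,1 \right)},-11 \right)}\right) v = \left(100 + \sqrt{2 + 1}\right) \left(-2\right) = \left(100 + \sqrt{3}\right) \left(-2\right) = -200 - 2 \sqrt{3}$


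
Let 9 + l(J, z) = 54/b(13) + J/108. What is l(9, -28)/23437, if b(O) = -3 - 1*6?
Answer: -179/281244 ≈ -0.00063646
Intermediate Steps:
b(O) = -9 (b(O) = -3 - 6 = -9)
l(J, z) = -15 + J/108 (l(J, z) = -9 + (54/(-9) + J/108) = -9 + (54*(-⅑) + J*(1/108)) = -9 + (-6 + J/108) = -15 + J/108)
l(9, -28)/23437 = (-15 + (1/108)*9)/23437 = (-15 + 1/12)*(1/23437) = -179/12*1/23437 = -179/281244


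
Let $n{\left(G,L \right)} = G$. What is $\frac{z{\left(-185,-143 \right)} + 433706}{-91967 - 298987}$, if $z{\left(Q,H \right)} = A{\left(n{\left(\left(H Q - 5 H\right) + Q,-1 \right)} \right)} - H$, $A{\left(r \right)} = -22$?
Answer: $- \frac{144609}{130318} \approx -1.1097$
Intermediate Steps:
$z{\left(Q,H \right)} = -22 - H$
$\frac{z{\left(-185,-143 \right)} + 433706}{-91967 - 298987} = \frac{\left(-22 - -143\right) + 433706}{-91967 - 298987} = \frac{\left(-22 + 143\right) + 433706}{-390954} = \left(121 + 433706\right) \left(- \frac{1}{390954}\right) = 433827 \left(- \frac{1}{390954}\right) = - \frac{144609}{130318}$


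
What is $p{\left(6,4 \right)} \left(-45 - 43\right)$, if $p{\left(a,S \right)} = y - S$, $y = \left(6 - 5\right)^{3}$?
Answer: $264$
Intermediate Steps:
$y = 1$ ($y = \left(6 - 5\right)^{3} = 1^{3} = 1$)
$p{\left(a,S \right)} = 1 - S$
$p{\left(6,4 \right)} \left(-45 - 43\right) = \left(1 - 4\right) \left(-45 - 43\right) = \left(1 - 4\right) \left(-88\right) = \left(-3\right) \left(-88\right) = 264$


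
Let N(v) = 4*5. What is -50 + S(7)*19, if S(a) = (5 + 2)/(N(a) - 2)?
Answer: -767/18 ≈ -42.611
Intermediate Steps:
N(v) = 20
S(a) = 7/18 (S(a) = (5 + 2)/(20 - 2) = 7/18)
-50 + S(7)*19 = -50 + (7/18)*19 = -50 + 133/18 = -767/18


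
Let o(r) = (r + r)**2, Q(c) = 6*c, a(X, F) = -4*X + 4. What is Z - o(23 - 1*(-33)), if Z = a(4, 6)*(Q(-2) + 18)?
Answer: -12616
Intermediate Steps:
a(X, F) = 4 - 4*X
o(r) = 4*r**2 (o(r) = (2*r)**2 = 4*r**2)
Z = -72 (Z = (4 - 4*4)*(6*(-2) + 18) = (4 - 16)*(-12 + 18) = -12*6 = -72)
Z - o(23 - 1*(-33)) = -72 - 4*(23 - 1*(-33))**2 = -72 - 4*(23 + 33)**2 = -72 - 4*56**2 = -72 - 4*3136 = -72 - 1*12544 = -72 - 12544 = -12616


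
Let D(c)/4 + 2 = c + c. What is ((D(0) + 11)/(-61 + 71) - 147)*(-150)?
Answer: 22005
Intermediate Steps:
D(c) = -8 + 8*c (D(c) = -8 + 4*(c + c) = -8 + 4*(2*c) = -8 + 8*c)
((D(0) + 11)/(-61 + 71) - 147)*(-150) = (((-8 + 8*0) + 11)/(-61 + 71) - 147)*(-150) = (((-8 + 0) + 11)/10 - 147)*(-150) = ((-8 + 11)*(⅒) - 147)*(-150) = (3*(⅒) - 147)*(-150) = (3/10 - 147)*(-150) = -1467/10*(-150) = 22005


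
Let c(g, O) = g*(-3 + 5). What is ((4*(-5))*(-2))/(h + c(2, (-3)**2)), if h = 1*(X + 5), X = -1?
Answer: 5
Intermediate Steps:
h = 4 (h = 1*(-1 + 5) = 1*4 = 4)
c(g, O) = 2*g (c(g, O) = g*2 = 2*g)
((4*(-5))*(-2))/(h + c(2, (-3)**2)) = ((4*(-5))*(-2))/(4 + 2*2) = (-20*(-2))/(4 + 4) = 40/8 = (1/8)*40 = 5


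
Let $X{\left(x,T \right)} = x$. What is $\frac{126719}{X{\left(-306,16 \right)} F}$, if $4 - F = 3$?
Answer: $- \frac{126719}{306} \approx -414.11$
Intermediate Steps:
$F = 1$ ($F = 4 - 3 = 1$)
$\frac{126719}{X{\left(-306,16 \right)} F} = \frac{126719}{\left(-306\right) 1} = \frac{126719}{-306} = 126719 \left(- \frac{1}{306}\right) = - \frac{126719}{306}$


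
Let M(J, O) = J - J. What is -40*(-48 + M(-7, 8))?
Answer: 1920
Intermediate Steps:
M(J, O) = 0
-40*(-48 + M(-7, 8)) = -40*(-48 + 0) = -40*(-48) = 1920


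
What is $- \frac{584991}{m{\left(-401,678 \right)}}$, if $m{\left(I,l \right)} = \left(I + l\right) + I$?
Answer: $\frac{584991}{124} \approx 4717.7$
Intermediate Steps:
$m{\left(I,l \right)} = l + 2 I$
$- \frac{584991}{m{\left(-401,678 \right)}} = - \frac{584991}{678 + 2 \left(-401\right)} = - \frac{584991}{678 - 802} = - \frac{584991}{-124} = \left(-584991\right) \left(- \frac{1}{124}\right) = \frac{584991}{124}$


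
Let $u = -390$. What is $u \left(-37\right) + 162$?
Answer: $14592$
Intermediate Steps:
$u \left(-37\right) + 162 = \left(-390\right) \left(-37\right) + 162 = 14430 + 162 = 14592$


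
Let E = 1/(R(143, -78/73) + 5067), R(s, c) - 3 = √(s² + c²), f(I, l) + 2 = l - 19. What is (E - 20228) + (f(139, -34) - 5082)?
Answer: -4108602655041/161979211 - 73*√644845/10528648715 ≈ -25365.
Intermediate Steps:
f(I, l) = -21 + l (f(I, l) = -2 + (l - 19) = -2 + (-19 + l) = -21 + l)
R(s, c) = 3 + √(c² + s²) (R(s, c) = 3 + √(s² + c²) = 3 + √(c² + s²))
E = 1/(5070 + 13*√644845/73) (E = 1/((3 + √((-78/73)² + 143²)) + 5067) = 1/((3 + √((-78*1/73)² + 20449)) + 5067) = 1/((3 + √((-78/73)² + 20449)) + 5067) = 1/((3 + √(6084/5329 + 20449)) + 5067) = 1/((3 + √(108978805/5329)) + 5067) = 1/((3 + 13*√644845/73) + 5067) = 1/(5070 + 13*√644845/73) ≈ 0.00019183)
(E - 20228) + (f(139, -34) - 5082) = ((31974/161979211 - 73*√644845/10528648715) - 20228) + ((-21 - 34) - 5082) = (-3276515448134/161979211 - 73*√644845/10528648715) + (-55 - 5082) = (-3276515448134/161979211 - 73*√644845/10528648715) - 5137 = -4108602655041/161979211 - 73*√644845/10528648715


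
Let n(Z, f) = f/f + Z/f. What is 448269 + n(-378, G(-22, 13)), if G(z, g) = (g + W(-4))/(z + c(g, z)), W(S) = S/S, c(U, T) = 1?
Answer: 448837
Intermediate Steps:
W(S) = 1
G(z, g) = (1 + g)/(1 + z) (G(z, g) = (g + 1)/(z + 1) = (1 + g)/(1 + z))
n(Z, f) = 1 + Z/f
448269 + n(-378, G(-22, 13)) = 448269 + (-378 + (1 + 13)/(1 - 22))/(((1 + 13)/(1 - 22))) = 448269 + (-378 + 14/(-21))/((14/(-21))) = 448269 + (-378 - 1/21*14)/((-1/21*14)) = 448269 + (-378 - 2/3)/(-2/3) = 448269 - 3/2*(-1136/3) = 448269 + 568 = 448837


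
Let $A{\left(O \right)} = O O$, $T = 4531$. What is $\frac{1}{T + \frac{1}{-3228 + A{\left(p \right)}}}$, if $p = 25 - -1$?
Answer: $\frac{2552}{11563111} \approx 0.0002207$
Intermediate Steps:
$p = 26$ ($p = 25 + 1 = 26$)
$A{\left(O \right)} = O^{2}$
$\frac{1}{T + \frac{1}{-3228 + A{\left(p \right)}}} = \frac{1}{4531 + \frac{1}{-3228 + 26^{2}}} = \frac{1}{4531 + \frac{1}{-3228 + 676}} = \frac{1}{4531 + \frac{1}{-2552}} = \frac{1}{4531 - \frac{1}{2552}} = \frac{1}{\frac{11563111}{2552}} = \frac{2552}{11563111}$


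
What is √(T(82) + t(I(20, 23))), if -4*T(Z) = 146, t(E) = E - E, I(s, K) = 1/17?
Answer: I*√146/2 ≈ 6.0415*I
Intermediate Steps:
I(s, K) = 1/17
t(E) = 0
T(Z) = -73/2 (T(Z) = -¼*146 = -73/2)
√(T(82) + t(I(20, 23))) = √(-73/2 + 0) = √(-73/2) = I*√146/2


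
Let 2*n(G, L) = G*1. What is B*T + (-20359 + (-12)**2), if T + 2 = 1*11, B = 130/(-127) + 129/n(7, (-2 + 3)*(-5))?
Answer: -17684431/889 ≈ -19893.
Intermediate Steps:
n(G, L) = G/2 (n(G, L) = (G*1)/2 = G/2)
B = 31856/889 (B = 130/(-127) + 129/(((1/2)*7)) = 130*(-1/127) + 129/(7/2) = -130/127 + 129*(2/7) = -130/127 + 258/7 = 31856/889 ≈ 35.833)
T = 9 (T = -2 + 1*11 = -2 + 11 = 9)
B*T + (-20359 + (-12)**2) = (31856/889)*9 + (-20359 + (-12)**2) = 286704/889 + (-20359 + 144) = 286704/889 - 20215 = -17684431/889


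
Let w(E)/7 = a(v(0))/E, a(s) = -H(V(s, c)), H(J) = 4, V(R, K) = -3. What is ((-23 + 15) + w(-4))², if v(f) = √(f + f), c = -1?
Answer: 1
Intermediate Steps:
v(f) = √2*√f (v(f) = √(2*f) = √2*√f)
a(s) = -4 (a(s) = -1*4 = -4)
w(E) = -28/E (w(E) = 7*(-4/E) = -28/E)
((-23 + 15) + w(-4))² = ((-23 + 15) - 28/(-4))² = (-8 - 28*(-¼))² = (-8 + 7)² = (-1)² = 1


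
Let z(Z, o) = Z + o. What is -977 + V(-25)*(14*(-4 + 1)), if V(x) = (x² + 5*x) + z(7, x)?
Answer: -21221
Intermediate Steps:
V(x) = 7 + x² + 6*x (V(x) = (x² + 5*x) + (7 + x) = 7 + x² + 6*x)
-977 + V(-25)*(14*(-4 + 1)) = -977 + (7 + (-25)² + 6*(-25))*(14*(-4 + 1)) = -977 + (7 + 625 - 150)*(14*(-3)) = -977 + 482*(-42) = -977 - 20244 = -21221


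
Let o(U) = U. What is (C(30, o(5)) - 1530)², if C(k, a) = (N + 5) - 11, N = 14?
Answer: 2316484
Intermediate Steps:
C(k, a) = 8 (C(k, a) = (14 + 5) - 11 = 19 - 11 = 8)
(C(30, o(5)) - 1530)² = (8 - 1530)² = (-1522)² = 2316484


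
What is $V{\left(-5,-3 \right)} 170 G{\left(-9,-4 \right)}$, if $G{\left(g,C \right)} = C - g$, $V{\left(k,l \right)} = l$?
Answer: $-2550$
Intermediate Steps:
$V{\left(-5,-3 \right)} 170 G{\left(-9,-4 \right)} = \left(-3\right) 170 \left(-4 - -9\right) = - 510 \left(-4 + 9\right) = \left(-510\right) 5 = -2550$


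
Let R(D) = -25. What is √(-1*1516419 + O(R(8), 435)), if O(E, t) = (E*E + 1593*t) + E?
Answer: 4*I*√51429 ≈ 907.12*I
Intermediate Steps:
O(E, t) = E + E² + 1593*t (O(E, t) = (E² + 1593*t) + E = E + E² + 1593*t)
√(-1*1516419 + O(R(8), 435)) = √(-1*1516419 + (-25 + (-25)² + 1593*435)) = √(-1516419 + (-25 + 625 + 692955)) = √(-1516419 + 693555) = √(-822864) = 4*I*√51429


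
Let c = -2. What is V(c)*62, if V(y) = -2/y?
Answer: 62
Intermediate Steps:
V(c)*62 = -2/(-2)*62 = -2*(-½)*62 = 1*62 = 62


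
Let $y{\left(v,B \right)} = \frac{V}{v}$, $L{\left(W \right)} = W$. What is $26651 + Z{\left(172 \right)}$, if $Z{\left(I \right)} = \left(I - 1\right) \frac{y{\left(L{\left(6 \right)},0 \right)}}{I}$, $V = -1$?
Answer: $\frac{9167887}{344} \approx 26651.0$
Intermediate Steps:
$y{\left(v,B \right)} = - \frac{1}{v}$
$Z{\left(I \right)} = - \frac{-1 + I}{6 I}$ ($Z{\left(I \right)} = \left(I - 1\right) \frac{\left(-1\right) \frac{1}{6}}{I} = \left(-1 + I\right) \frac{\left(-1\right) \frac{1}{6}}{I} = \left(-1 + I\right) \left(- \frac{1}{6 I}\right) = - \frac{-1 + I}{6 I}$)
$26651 + Z{\left(172 \right)} = 26651 + \frac{1 - 172}{6 \cdot 172} = 26651 + \frac{1}{6} \cdot \frac{1}{172} \left(1 - 172\right) = 26651 + \frac{1}{6} \cdot \frac{1}{172} \left(-171\right) = 26651 - \frac{57}{344} = \frac{9167887}{344}$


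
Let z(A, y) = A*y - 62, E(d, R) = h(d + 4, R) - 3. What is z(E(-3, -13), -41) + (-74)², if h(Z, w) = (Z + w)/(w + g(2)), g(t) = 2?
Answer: 60415/11 ≈ 5492.3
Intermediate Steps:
h(Z, w) = (Z + w)/(2 + w) (h(Z, w) = (Z + w)/(w + 2) = (Z + w)/(2 + w))
E(d, R) = -3 + (4 + R + d)/(2 + R) (E(d, R) = ((d + 4) + R)/(2 + R) - 3 = ((4 + d) + R)/(2 + R) - 3 = (4 + R + d)/(2 + R) - 3 = -3 + (4 + R + d)/(2 + R))
z(A, y) = -62 + A*y
z(E(-3, -13), -41) + (-74)² = (-62 + ((-2 - 3 - 2*(-13))/(2 - 13))*(-41)) + (-74)² = (-62 + ((-2 - 3 + 26)/(-11))*(-41)) + 5476 = (-62 - 1/11*21*(-41)) + 5476 = (-62 - 21/11*(-41)) + 5476 = (-62 + 861/11) + 5476 = 179/11 + 5476 = 60415/11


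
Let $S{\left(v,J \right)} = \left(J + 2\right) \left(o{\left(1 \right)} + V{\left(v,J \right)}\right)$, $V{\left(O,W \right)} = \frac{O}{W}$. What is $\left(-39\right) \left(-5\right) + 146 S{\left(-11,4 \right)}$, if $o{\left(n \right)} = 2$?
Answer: $-462$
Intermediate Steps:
$S{\left(v,J \right)} = \left(2 + J\right) \left(2 + \frac{v}{J}\right)$ ($S{\left(v,J \right)} = \left(J + 2\right) \left(2 + \frac{v}{J}\right) = \left(2 + J\right) \left(2 + \frac{v}{J}\right)$)
$\left(-39\right) \left(-5\right) + 146 S{\left(-11,4 \right)} = \left(-39\right) \left(-5\right) + 146 \left(4 - 11 + 2 \cdot 4 + 2 \left(-11\right) \frac{1}{4}\right) = 195 + 146 \left(4 - 11 + 8 + 2 \left(-11\right) \frac{1}{4}\right) = 195 + 146 \left(4 - 11 + 8 - \frac{11}{2}\right) = 195 + 146 \left(- \frac{9}{2}\right) = 195 - 657 = -462$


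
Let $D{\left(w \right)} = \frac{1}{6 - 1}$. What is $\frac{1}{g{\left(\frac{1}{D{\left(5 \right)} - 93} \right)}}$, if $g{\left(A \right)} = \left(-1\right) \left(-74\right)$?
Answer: $\frac{1}{74} \approx 0.013514$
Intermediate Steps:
$D{\left(w \right)} = \frac{1}{5}$
$g{\left(A \right)} = 74$
$\frac{1}{g{\left(\frac{1}{D{\left(5 \right)} - 93} \right)}} = \frac{1}{74}$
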